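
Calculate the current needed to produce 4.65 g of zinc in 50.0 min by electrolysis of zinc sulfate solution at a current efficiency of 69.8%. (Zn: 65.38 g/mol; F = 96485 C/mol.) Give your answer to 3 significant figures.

6.55 A

n(Zn) = 4.65 / 65.38 = 0.07112 mol
Zn²⁺ + 2e⁻ → Zn, so n(e⁻) = 2 × 0.07112 = 0.1422 mol
Q = 0.1422 × 96485 / 0.698 = 19660 C
I = Q / t = 19660 / 3000 s = 6.55 A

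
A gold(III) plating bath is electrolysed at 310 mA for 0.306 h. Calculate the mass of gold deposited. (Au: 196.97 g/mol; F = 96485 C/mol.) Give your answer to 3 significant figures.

Q = 0.310 A × 1101.6 s = 341.5 C
Moles of electrons = 341.5 / 96485 = 0.003539 mol
Au³⁺ + 3e⁻ → Au, so n(Au) = 0.003539 / 3 = 0.001180 mol
m = 0.001180 × 196.97 = 0.232 g

0.232 g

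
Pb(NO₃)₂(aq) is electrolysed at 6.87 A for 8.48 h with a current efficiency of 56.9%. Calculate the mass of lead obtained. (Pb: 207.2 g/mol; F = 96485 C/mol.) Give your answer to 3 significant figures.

Q = 6.87 × 30528 = 2.097×10^5 C
n(e⁻) = 2.097×10^5 / 96485 = 2.173 mol
Pb²⁺ + 2e⁻ → Pb, so theoretical m(Pb) = 1.087 × 207.2 = 225.2 g
Actual mass = 56.9% × 225.2 = 128 g

128 g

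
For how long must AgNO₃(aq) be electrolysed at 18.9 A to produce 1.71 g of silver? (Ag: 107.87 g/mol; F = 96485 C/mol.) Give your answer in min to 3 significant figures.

n(Ag) = 1.71 / 107.87 = 0.01585 mol
Ag⁺ + e⁻ → Ag, so n(e⁻) = 0.01585 mol
Q = 0.01585 × 96485 = 1529 C
t = Q / I = 1529 / 18.9 = 80.90 s = 1.35 min

1.35 min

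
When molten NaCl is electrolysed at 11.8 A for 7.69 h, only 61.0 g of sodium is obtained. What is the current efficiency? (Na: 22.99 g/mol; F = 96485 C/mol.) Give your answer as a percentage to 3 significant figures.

Q = 11.8 × 27684 = 3.267×10^5 C
n(e⁻) = 3.267×10^5 / 96485 = 3.386 mol
Na⁺ + e⁻ → Na, so theoretical n(Na) = 3.386 mol → 77.84 g
Efficiency = 61.0 / 77.84 = 0.7837 = 78.4%

78.4%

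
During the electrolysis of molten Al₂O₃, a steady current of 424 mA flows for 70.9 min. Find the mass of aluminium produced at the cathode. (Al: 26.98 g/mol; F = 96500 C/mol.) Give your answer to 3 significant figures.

0.168 g

Q = 0.424 A × 4254 s = 1804 C
n(e⁻) = 1804 / 96500 = 0.01869 mol
Al³⁺ + 3e⁻ → Al, so n(Al) = 0.01869 / 3 = 0.006230 mol
m = 0.006230 × 26.98 = 0.168 g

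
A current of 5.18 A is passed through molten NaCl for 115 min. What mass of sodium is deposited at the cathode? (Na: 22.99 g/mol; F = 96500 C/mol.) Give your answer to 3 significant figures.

8.52 g

Charge passed = 5.18 × 6900 = 35740 C
Moles of electrons = 35740 / 96500 = 0.3704 mol
Na⁺ + e⁻ → Na, so n(Na) = 0.3704 mol
m = 0.3704 × 22.99 = 8.52 g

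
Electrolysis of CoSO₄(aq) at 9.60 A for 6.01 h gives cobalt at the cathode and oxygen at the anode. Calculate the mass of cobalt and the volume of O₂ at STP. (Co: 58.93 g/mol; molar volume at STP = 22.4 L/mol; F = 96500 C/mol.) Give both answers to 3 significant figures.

Q = 9.60 × 21636 = 2.077×10^5 C; n(e⁻) = 2.077×10^5 / 96500 = 2.152 mol
Cathode: Co²⁺ + 2e⁻ → Co → n(Co) = 2.152/2 = 1.076 mol → 63.4 g
Anode: 2H₂O → O₂ + 4H⁺ + 4e⁻ → n(O₂) = 2.152/4 = 0.5380 mol → 12.1 L

63.4 g Co; 12.1 L O₂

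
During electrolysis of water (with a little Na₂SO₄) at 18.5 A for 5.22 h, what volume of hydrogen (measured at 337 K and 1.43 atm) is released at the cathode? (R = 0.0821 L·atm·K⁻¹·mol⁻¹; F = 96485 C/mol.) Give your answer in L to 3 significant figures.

34.9 L

Q = 18.5 A × 18792 s = 3.477×10^5 C
n(e⁻) = Q/F = 3.477×10^5/96485 = 3.604 mol
2H⁺ + 2e⁻ → H₂, so n(H₂) = 3.604 / 2 = 1.802 mol
V = nRT/P = 1.802 × 0.0821 × 337 / 1.43 = 34.87 L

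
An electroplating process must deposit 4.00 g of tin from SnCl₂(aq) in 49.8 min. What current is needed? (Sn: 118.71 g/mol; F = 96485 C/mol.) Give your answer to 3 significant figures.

n(Sn) = 4.00 / 118.71 = 0.03370 mol
Sn²⁺ + 2e⁻ → Sn, so n(e⁻) = 2 × 0.03370 = 0.06740 mol
Q = 0.06740 × 96485 = 6503 C
I = Q / t = 6503 / 2988 s = 2.18 A

2.18 A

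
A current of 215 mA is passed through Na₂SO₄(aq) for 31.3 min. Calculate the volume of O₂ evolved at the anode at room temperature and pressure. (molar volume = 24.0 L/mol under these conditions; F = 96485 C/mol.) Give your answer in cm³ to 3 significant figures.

Q = It = 0.215 × 1878 = 403.8 C
n(e⁻) = Q/F = 403.8/96485 = 0.004185 mol
2H₂O → O₂ + 4H⁺ + 4e⁻, so n(O₂) = 0.004185 / 4 = 0.001046 mol
V = 0.001046 × 24.0 = 0.02510 L
= 25.1 cm³

25.1 cm³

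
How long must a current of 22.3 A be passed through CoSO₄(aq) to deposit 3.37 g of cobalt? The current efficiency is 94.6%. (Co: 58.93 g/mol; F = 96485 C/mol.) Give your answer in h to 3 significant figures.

n(Co) = 3.37 / 58.93 = 0.05719 mol
Co²⁺ + 2e⁻ → Co, so n(e⁻) = 2 × 0.05719 = 0.1144 mol
Q = 0.1144 × 96485 / 0.946 = 11670 C
t = Q / I = 11670 / 22.3 = 523.3 s = 0.145 h

0.145 h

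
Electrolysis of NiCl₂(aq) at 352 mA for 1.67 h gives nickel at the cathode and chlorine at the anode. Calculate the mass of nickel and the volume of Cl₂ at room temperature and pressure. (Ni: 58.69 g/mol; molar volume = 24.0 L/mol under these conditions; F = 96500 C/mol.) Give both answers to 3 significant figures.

0.644 g Ni; 0.263 L Cl₂

Q = 0.352 × 6012 = 2116 C; n(e⁻) = 2116 / 96500 = 0.02193 mol
Cathode: Ni²⁺ + 2e⁻ → Ni → n(Ni) = 0.02193/2 = 0.01097 mol → 0.644 g
Anode: 2Cl⁻ → Cl₂ + 2e⁻ → n(Cl₂) = 0.02193/2 = 0.01097 mol → 0.263 L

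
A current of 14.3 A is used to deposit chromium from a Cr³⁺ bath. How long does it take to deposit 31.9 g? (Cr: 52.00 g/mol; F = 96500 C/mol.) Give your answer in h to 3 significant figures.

n(Cr) = 31.9 / 52.00 = 0.6135 mol
Cr³⁺ + 3e⁻ → Cr, so n(e⁻) = 3 × 0.6135 = 1.841 mol
Q = 1.841 × 96500 = 1.777×10^5 C
t = Q / I = 1.777×10^5 / 14.3 = 12430 s = 3.45 h

3.45 h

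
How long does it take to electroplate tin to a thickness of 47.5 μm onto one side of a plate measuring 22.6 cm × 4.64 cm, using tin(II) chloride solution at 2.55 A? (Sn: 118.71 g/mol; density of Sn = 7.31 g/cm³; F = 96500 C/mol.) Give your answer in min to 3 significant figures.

38.7 min

Plated area = 22.6 × 4.64 = 104.9 cm²
Volume = 104.9 × 47.5×10⁻⁴ cm = 0.4983 cm³
m(Sn) = 0.4983 × 7.31 = 3.643 g
n(Sn) = 3.643 / 118.71 = 0.03069 mol; n(e⁻) = 2 × 0.03069 = 0.06138 mol
Q = 0.06138 × 96500 = 5923 C
t = 5923 / 2.55 = 2323 s = 38.7 min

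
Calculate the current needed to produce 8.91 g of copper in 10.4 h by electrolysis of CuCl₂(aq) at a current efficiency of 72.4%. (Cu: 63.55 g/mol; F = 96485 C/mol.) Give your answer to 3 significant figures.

0.998 A

n(Cu) = 8.91 / 63.55 = 0.1402 mol
Cu²⁺ + 2e⁻ → Cu, so n(e⁻) = 2 × 0.1402 = 0.2804 mol
Q = 0.2804 × 96485 / 0.724 = 37370 C
I = Q / t = 37370 / 37440 s = 0.998 A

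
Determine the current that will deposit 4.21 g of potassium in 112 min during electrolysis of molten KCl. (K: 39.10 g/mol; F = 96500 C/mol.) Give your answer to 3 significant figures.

1.55 A

n(K) = 4.21 / 39.10 = 0.1077 mol
K⁺ + e⁻ → K, so n(e⁻) = 0.1077 mol
Q = 0.1077 × 96500 = 10390 C
I = Q / t = 10390 / 6720 s = 1.55 A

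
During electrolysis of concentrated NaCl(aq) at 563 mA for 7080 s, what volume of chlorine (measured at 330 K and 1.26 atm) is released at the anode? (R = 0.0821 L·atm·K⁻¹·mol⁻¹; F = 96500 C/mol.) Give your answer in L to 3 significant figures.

Charge passed = 0.563 × 7080 = 3986 C
n(e⁻) = Q/F = 3986/96500 = 0.04131 mol
2Cl⁻ → Cl₂ + 2e⁻, so n(Cl₂) = 0.04131 / 2 = 0.02066 mol
V = nRT/P = 0.02066 × 0.0821 × 330 / 1.26 = 0.4442 L

0.444 L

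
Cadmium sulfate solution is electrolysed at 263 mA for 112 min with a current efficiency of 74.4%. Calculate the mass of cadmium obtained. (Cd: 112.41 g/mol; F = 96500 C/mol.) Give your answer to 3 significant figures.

Q = 0.263 × 6720 = 1767 C
n(e⁻) = 1767 / 96500 = 0.01831 mol
Cd²⁺ + 2e⁻ → Cd, so theoretical m(Cd) = 0.009155 × 112.41 = 1.029 g
Actual mass = 74.4% × 1.029 = 0.766 g

0.766 g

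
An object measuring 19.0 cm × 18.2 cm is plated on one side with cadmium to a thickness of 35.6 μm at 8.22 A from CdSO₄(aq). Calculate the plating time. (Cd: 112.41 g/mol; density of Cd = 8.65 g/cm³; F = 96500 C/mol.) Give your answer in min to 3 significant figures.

37.1 min

Plated area = 19.0 × 18.2 = 345.8 cm²
Volume = 345.8 × 35.6×10⁻⁴ cm = 1.231 cm³
m(Cd) = 1.231 × 8.65 = 10.65 g
n(Cd) = 10.65 / 112.41 = 0.09474 mol; n(e⁻) = 2 × 0.09474 = 0.1895 mol
Q = 0.1895 × 96500 = 18290 C
t = 18290 / 8.22 = 2225 s = 37.1 min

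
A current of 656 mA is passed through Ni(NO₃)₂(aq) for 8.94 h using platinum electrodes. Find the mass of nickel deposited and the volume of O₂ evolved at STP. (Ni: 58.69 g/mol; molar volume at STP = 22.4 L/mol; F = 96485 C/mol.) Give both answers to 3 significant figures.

Q = 0.656 × 32184 = 21110 C; n(e⁻) = 21110 / 96485 = 0.2188 mol
Cathode: Ni²⁺ + 2e⁻ → Ni → n(Ni) = 0.2188/2 = 0.1094 mol → 6.42 g
Anode: 2H₂O → O₂ + 4H⁺ + 4e⁻ → n(O₂) = 0.2188/4 = 0.05470 mol → 1.23 L

6.42 g Ni; 1.23 L O₂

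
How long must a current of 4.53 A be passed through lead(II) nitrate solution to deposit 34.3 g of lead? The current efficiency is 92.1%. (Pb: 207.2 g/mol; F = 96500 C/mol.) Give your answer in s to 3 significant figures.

7660 s

n(Pb) = 34.3 / 207.2 = 0.1655 mol
Pb²⁺ + 2e⁻ → Pb, so n(e⁻) = 2 × 0.1655 = 0.3310 mol
Q = 0.3310 × 96500 / 0.921 = 34680 C
t = Q / I = 34680 / 4.53 = 7656 s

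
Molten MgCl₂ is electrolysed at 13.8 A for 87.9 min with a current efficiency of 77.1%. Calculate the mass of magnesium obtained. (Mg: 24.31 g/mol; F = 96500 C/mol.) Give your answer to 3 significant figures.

Q = 13.8 × 5274 = 72780 C
n(e⁻) = 72780 / 96500 = 0.7542 mol
Mg²⁺ + 2e⁻ → Mg, so theoretical m(Mg) = 0.3771 × 24.31 = 9.167 g
Actual mass = 77.1% × 9.167 = 7.07 g

7.07 g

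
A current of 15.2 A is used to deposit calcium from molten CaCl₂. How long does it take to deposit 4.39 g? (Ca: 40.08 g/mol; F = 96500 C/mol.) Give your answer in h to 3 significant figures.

n(Ca) = 4.39 / 40.08 = 0.1095 mol
Ca²⁺ + 2e⁻ → Ca, so n(e⁻) = 2 × 0.1095 = 0.2190 mol
Q = 0.2190 × 96500 = 21130 C
t = Q / I = 21130 / 15.2 = 1390 s = 0.386 h

0.386 h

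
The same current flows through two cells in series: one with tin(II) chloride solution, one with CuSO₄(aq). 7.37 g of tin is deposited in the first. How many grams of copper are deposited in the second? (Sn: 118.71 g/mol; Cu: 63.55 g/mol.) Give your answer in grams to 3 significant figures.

n(Sn) = 7.37 / 118.71 = 0.06208 mol
Sn²⁺ + 2e⁻ → Sn, so n(e⁻) = 2 × 0.06208 = 0.1242 mol
Same current for the same time ⇒ same n(e⁻) = 0.1242 mol in both cells.
Cu²⁺ + 2e⁻ → Cu, so n(Cu) = 0.1242 / 2 = 0.06210 mol
m(Cu) = 0.06210 × 63.55 = 3.95 g

3.95 g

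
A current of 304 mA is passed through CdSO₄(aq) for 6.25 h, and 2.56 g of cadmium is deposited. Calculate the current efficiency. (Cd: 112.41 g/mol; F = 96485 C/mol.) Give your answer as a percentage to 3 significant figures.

Q = 0.304 × 22500 = 6840 C
n(e⁻) = 6840 / 96485 = 0.07089 mol
Cd²⁺ + 2e⁻ → Cd, so theoretical n(Cd) = 0.03545 mol → 3.985 g
Efficiency = 2.56 / 3.985 = 0.6424 = 64.2%

64.2%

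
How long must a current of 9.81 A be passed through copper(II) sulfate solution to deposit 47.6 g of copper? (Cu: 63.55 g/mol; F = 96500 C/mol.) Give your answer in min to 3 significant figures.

246 min

n(Cu) = 47.6 / 63.55 = 0.7490 mol
Cu²⁺ + 2e⁻ → Cu, so n(e⁻) = 2 × 0.7490 = 1.498 mol
Q = 1.498 × 96500 = 1.446×10^5 C
t = Q / I = 1.446×10^5 / 9.81 = 14740 s = 246 min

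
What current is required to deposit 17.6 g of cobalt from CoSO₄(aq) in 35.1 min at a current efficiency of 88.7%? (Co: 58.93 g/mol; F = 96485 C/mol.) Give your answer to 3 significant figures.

30.9 A

n(Co) = 17.6 / 58.93 = 0.2987 mol
Co²⁺ + 2e⁻ → Co, so n(e⁻) = 2 × 0.2987 = 0.5974 mol
Q = 0.5974 × 96485 / 0.887 = 64980 C
I = Q / t = 64980 / 2106 s = 30.9 A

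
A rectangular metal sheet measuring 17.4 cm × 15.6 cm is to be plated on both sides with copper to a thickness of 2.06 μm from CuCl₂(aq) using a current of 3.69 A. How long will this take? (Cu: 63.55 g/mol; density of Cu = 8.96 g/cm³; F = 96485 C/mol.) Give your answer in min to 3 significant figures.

Plated area = 2 × 17.4 × 15.6 = 542.9 cm²
Volume = 542.9 × 2.06×10⁻⁴ cm = 0.1118 cm³
m(Cu) = 0.1118 × 8.96 = 1.002 g
n(Cu) = 1.002 / 63.55 = 0.01577 mol; n(e⁻) = 2 × 0.01577 = 0.03154 mol
Q = 0.03154 × 96485 = 3043 C
t = 3043 / 3.69 = 824.7 s = 13.7 min

13.7 min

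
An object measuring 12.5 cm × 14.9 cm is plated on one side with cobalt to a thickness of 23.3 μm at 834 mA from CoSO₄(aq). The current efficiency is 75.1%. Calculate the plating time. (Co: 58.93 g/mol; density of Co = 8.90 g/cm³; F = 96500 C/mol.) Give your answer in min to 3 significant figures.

337 min

Plated area = 12.5 × 14.9 = 186.3 cm²
Volume = 186.3 × 23.3×10⁻⁴ cm = 0.4341 cm³
m(Co) = 0.4341 × 8.90 = 3.863 g
n(Co) = 3.863 / 58.93 = 0.06555 mol; n(e⁻) = 2 × 0.06555 = 0.1311 mol
Q = 0.1311 × 96500 / 0.751 = 16850 C
t = 16850 / 0.834 = 20200 s = 337 min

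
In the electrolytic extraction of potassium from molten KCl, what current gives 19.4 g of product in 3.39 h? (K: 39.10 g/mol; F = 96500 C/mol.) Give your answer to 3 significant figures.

n(K) = 19.4 / 39.10 = 0.4962 mol
K⁺ + e⁻ → K, so n(e⁻) = 0.4962 mol
Q = 0.4962 × 96500 = 47880 C
I = Q / t = 47880 / 12204 s = 3.92 A

3.92 A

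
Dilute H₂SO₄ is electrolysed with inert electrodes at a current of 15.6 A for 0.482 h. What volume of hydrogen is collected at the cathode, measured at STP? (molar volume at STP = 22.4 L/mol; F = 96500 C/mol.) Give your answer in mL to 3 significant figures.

3140 mL

Q = It = 15.6 × 1735.2 = 27070 C
n(e⁻) = Q/F = 27070/96500 = 0.2805 mol
2H⁺ + 2e⁻ → H₂, so n(H₂) = 0.2805 / 2 = 0.1403 mol
V = 0.1403 × 22.4 = 3.143 L
= 3140 mL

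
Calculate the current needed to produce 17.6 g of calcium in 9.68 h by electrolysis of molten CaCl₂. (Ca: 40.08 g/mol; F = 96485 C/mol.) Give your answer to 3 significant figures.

n(Ca) = 17.6 / 40.08 = 0.4391 mol
Ca²⁺ + 2e⁻ → Ca, so n(e⁻) = 2 × 0.4391 = 0.8782 mol
Q = 0.8782 × 96485 = 84730 C
I = Q / t = 84730 / 34848 s = 2.43 A

2.43 A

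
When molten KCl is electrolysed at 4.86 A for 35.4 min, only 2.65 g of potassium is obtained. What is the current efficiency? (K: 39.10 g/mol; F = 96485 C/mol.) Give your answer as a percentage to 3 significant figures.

63.3%

Q = 4.86 × 2124 = 10320 C
n(e⁻) = 10320 / 96485 = 0.1070 mol
K⁺ + e⁻ → K, so theoretical n(K) = 0.1070 mol → 4.184 g
Efficiency = 2.65 / 4.184 = 0.6334 = 63.3%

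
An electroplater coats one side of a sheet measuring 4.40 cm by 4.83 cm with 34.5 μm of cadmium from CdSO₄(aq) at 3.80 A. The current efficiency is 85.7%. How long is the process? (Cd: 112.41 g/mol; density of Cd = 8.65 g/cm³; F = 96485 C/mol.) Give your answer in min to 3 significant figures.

5.57 min

Plated area = 4.40 × 4.83 = 21.25 cm²
Volume = 21.25 × 34.5×10⁻⁴ cm = 0.07331 cm³
m(Cd) = 0.07331 × 8.65 = 0.6341 g
n(Cd) = 0.6341 / 112.41 = 0.005641 mol; n(e⁻) = 2 × 0.005641 = 0.01128 mol
Q = 0.01128 × 96485 / 0.857 = 1270 C
t = 1270 / 3.80 = 334.2 s = 5.57 min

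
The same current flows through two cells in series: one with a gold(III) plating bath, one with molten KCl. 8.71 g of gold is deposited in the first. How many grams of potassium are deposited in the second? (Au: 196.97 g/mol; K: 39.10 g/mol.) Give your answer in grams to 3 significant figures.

5.19 g

n(Au) = 8.71 / 196.97 = 0.04422 mol
Au³⁺ + 3e⁻ → Au, so n(e⁻) = 3 × 0.04422 = 0.1327 mol
The cells are in series, so the same charge (and hence the same n(e⁻) = 0.1327 mol) passes through both.
K⁺ + e⁻ → K, so n(K) = 0.1327 mol
m(K) = 0.1327 × 39.10 = 5.19 g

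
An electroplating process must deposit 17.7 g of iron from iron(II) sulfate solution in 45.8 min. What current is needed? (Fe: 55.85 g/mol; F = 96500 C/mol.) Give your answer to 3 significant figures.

22.3 A

n(Fe) = 17.7 / 55.85 = 0.3169 mol
Fe²⁺ + 2e⁻ → Fe, so n(e⁻) = 2 × 0.3169 = 0.6338 mol
Q = 0.6338 × 96500 = 61160 C
I = Q / t = 61160 / 2748 s = 22.3 A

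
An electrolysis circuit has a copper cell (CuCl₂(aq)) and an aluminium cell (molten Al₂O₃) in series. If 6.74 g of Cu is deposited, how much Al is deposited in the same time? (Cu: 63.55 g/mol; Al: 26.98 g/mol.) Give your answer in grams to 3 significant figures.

n(Cu) = 6.74 / 63.55 = 0.1061 mol
Cu²⁺ + 2e⁻ → Cu, so n(e⁻) = 2 × 0.1061 = 0.2122 mol
Same current for the same time ⇒ same n(e⁻) = 0.2122 mol in both cells.
Al³⁺ + 3e⁻ → Al, so n(Al) = 0.2122 / 3 = 0.07073 mol
m(Al) = 0.07073 × 26.98 = 1.91 g

1.91 g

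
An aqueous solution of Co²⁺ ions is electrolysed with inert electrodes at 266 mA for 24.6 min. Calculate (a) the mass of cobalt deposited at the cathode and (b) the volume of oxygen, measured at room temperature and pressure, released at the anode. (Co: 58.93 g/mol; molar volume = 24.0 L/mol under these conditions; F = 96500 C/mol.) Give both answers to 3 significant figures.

0.120 g Co; 0.0244 L O₂

Q = 0.266 × 1476 = 392.6 C; n(e⁻) = 392.6 / 96500 = 0.004068 mol
Cathode: Co²⁺ + 2e⁻ → Co → n(Co) = 0.004068/2 = 0.002034 mol → 0.120 g
Anode: 2H₂O → O₂ + 4H⁺ + 4e⁻ → n(O₂) = 0.004068/4 = 0.001017 mol → 0.0244 L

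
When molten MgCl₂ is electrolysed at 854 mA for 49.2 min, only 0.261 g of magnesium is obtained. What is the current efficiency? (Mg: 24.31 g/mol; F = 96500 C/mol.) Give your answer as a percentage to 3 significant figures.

82.2%

Q = 0.854 × 2952 = 2521 C
n(e⁻) = 2521 / 96500 = 0.02612 mol
Mg²⁺ + 2e⁻ → Mg, so theoretical n(Mg) = 0.01306 mol → 0.3175 g
Efficiency = 0.261 / 0.3175 = 0.8220 = 82.2%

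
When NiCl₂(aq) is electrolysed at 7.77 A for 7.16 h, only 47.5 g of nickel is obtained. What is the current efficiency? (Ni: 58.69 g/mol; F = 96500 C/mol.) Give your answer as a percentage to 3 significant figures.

Q = 7.77 × 25776 = 2.003×10^5 C
n(e⁻) = 2.003×10^5 / 96500 = 2.076 mol
Ni²⁺ + 2e⁻ → Ni, so theoretical n(Ni) = 1.038 mol → 60.92 g
Efficiency = 47.5 / 60.92 = 0.7797 = 78.0%

78.0%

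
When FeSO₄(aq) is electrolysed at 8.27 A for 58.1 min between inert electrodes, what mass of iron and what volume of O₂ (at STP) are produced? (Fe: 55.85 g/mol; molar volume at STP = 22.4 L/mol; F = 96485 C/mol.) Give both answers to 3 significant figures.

8.34 g Fe; 1.67 L O₂

Q = 8.27 × 3486 = 28830 C; n(e⁻) = 28830 / 96485 = 0.2988 mol
Cathode: Fe²⁺ + 2e⁻ → Fe → n(Fe) = 0.2988/2 = 0.1494 mol → 8.34 g
Anode: 2H₂O → O₂ + 4H⁺ + 4e⁻ → n(O₂) = 0.2988/4 = 0.07470 mol → 1.67 L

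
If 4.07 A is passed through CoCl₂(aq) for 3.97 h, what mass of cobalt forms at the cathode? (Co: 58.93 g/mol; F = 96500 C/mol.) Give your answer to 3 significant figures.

Charge passed = 4.07 × 14292 = 58170 C
n(e⁻) = 58170 / 96500 = 0.6028 mol
Co²⁺ + 2e⁻ → Co, so n(Co) = 0.6028 / 2 = 0.3014 mol
m = 0.3014 × 58.93 = 17.8 g

17.8 g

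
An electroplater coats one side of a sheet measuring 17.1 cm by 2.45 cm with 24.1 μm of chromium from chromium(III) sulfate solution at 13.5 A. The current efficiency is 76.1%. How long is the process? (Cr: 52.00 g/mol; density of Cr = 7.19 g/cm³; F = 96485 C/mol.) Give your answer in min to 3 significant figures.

Plated area = 17.1 × 2.45 = 41.90 cm²
Volume = 41.90 × 24.1×10⁻⁴ cm = 0.1010 cm³
m(Cr) = 0.1010 × 7.19 = 0.7262 g
n(Cr) = 0.7262 / 52.00 = 0.01397 mol; n(e⁻) = 3 × 0.01397 = 0.04191 mol
Q = 0.04191 × 96485 / 0.761 = 5314 C
t = 5314 / 13.5 = 393.6 s = 6.56 min

6.56 min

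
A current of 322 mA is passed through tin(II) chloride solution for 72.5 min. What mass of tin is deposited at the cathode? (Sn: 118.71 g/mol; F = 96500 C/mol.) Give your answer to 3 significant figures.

Q = It = 0.322 × 4350 = 1401 C
n(e⁻) = Q/F = 1401/96500 = 0.01452 mol
Sn²⁺ + 2e⁻ → Sn, so n(Sn) = 0.01452 / 2 = 0.007260 mol
m = 0.007260 × 118.71 = 0.862 g

0.862 g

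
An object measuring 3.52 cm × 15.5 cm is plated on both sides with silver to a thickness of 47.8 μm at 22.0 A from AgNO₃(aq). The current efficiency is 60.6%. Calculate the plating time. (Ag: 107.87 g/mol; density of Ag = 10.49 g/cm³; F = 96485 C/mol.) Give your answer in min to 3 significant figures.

Plated area = 2 × 3.52 × 15.5 = 109.1 cm²
Volume = 109.1 × 47.8×10⁻⁴ cm = 0.5215 cm³
m(Ag) = 0.5215 × 10.49 = 5.471 g
n(Ag) = 5.471 / 107.87 = 0.05072 mol; n(e⁻) = 0.05072 mol
Q = 0.05072 × 96485 / 0.606 = 8075 C
t = 8075 / 22.0 = 367.0 s = 6.12 min

6.12 min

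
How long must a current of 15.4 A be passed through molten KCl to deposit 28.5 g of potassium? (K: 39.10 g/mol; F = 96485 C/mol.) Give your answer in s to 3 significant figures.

4570 s

n(K) = 28.5 / 39.10 = 0.7289 mol
K⁺ + e⁻ → K, so n(e⁻) = 0.7289 mol
Q = 0.7289 × 96485 = 70330 C
t = Q / I = 70330 / 15.4 = 4567 s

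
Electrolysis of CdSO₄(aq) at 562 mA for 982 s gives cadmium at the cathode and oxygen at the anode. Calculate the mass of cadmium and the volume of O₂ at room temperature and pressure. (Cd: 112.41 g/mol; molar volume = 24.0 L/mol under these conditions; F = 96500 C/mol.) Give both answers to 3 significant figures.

0.321 g Cd; 0.0343 L O₂

Q = 0.562 × 982 = 551.9 C; n(e⁻) = 551.9 / 96500 = 0.005719 mol
Cathode: Cd²⁺ + 2e⁻ → Cd → n(Cd) = 0.005719/2 = 0.002860 mol → 0.321 g
Anode: 2H₂O → O₂ + 4H⁺ + 4e⁻ → n(O₂) = 0.005719/4 = 0.001430 mol → 0.0343 L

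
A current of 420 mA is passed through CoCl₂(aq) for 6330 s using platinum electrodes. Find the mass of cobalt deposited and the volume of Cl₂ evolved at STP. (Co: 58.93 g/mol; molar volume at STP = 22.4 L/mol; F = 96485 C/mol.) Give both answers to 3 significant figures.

Q = 0.420 × 6330 = 2659 C; n(e⁻) = 2659 / 96485 = 0.02756 mol
Cathode: Co²⁺ + 2e⁻ → Co → n(Co) = 0.02756/2 = 0.01378 mol → 0.812 g
Anode: 2Cl⁻ → Cl₂ + 2e⁻ → n(Cl₂) = 0.02756/2 = 0.01378 mol → 0.309 L

0.812 g Co; 0.309 L Cl₂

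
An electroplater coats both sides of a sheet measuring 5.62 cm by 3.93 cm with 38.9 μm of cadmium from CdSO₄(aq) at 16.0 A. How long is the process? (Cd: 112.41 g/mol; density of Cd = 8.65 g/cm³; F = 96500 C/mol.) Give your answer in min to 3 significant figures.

Plated area = 2 × 5.62 × 3.93 = 44.17 cm²
Volume = 44.17 × 38.9×10⁻⁴ cm = 0.1718 cm³
m(Cd) = 0.1718 × 8.65 = 1.486 g
n(Cd) = 1.486 / 112.41 = 0.01322 mol; n(e⁻) = 2 × 0.01322 = 0.02644 mol
Q = 0.02644 × 96500 = 2551 C
t = 2551 / 16.0 = 159.4 s = 2.66 min

2.66 min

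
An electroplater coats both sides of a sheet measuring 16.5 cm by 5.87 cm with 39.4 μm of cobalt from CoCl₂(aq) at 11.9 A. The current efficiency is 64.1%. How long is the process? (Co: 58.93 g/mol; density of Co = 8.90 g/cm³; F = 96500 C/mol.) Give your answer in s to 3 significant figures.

Plated area = 2 × 16.5 × 5.87 = 193.7 cm²
Volume = 193.7 × 39.4×10⁻⁴ cm = 0.7632 cm³
m(Co) = 0.7632 × 8.90 = 6.792 g
n(Co) = 6.792 / 58.93 = 0.1153 mol; n(e⁻) = 2 × 0.1153 = 0.2306 mol
Q = 0.2306 × 96500 / 0.641 = 34720 C
t = 34720 / 11.9 = 2918 s

2920 s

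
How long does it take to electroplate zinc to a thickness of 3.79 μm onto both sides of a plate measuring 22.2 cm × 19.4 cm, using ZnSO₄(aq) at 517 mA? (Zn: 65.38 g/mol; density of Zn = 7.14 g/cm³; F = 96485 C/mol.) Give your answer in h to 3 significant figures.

3.70 h

Plated area = 2 × 22.2 × 19.4 = 861.4 cm²
Volume = 861.4 × 3.79×10⁻⁴ cm = 0.3265 cm³
m(Zn) = 0.3265 × 7.14 = 2.331 g
n(Zn) = 2.331 / 65.38 = 0.03565 mol; n(e⁻) = 2 × 0.03565 = 0.07130 mol
Q = 0.07130 × 96485 = 6879 C
t = 6879 / 0.517 = 13310 s = 3.70 h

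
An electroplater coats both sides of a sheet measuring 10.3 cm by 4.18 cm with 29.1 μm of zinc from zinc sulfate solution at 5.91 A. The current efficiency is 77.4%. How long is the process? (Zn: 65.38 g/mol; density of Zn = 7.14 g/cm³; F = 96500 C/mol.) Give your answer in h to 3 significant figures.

Plated area = 2 × 10.3 × 4.18 = 86.11 cm²
Volume = 86.11 × 29.1×10⁻⁴ cm = 0.2506 cm³
m(Zn) = 0.2506 × 7.14 = 1.789 g
n(Zn) = 1.789 / 65.38 = 0.02736 mol; n(e⁻) = 2 × 0.02736 = 0.05472 mol
Q = 0.05472 × 96500 / 0.774 = 6822 C
t = 6822 / 5.91 = 1154 s = 0.321 h

0.321 h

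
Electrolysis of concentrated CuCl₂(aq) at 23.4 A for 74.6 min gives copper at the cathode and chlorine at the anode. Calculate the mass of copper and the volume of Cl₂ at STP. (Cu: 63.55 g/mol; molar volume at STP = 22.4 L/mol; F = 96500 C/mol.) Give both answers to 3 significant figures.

Q = 23.4 × 4476 = 1.047×10^5 C; n(e⁻) = 1.047×10^5 / 96500 = 1.085 mol
Cathode: Cu²⁺ + 2e⁻ → Cu → n(Cu) = 1.085/2 = 0.5425 mol → 34.5 g
Anode: 2Cl⁻ → Cl₂ + 2e⁻ → n(Cl₂) = 1.085/2 = 0.5425 mol → 12.2 L

34.5 g Cu; 12.2 L Cl₂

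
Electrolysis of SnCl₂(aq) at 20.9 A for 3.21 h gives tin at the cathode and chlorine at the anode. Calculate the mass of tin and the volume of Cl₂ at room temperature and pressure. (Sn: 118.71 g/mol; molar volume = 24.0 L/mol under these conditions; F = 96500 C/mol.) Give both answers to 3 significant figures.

Q = 20.9 × 11556 = 2.415×10^5 C; n(e⁻) = 2.415×10^5 / 96500 = 2.503 mol
Cathode: Sn²⁺ + 2e⁻ → Sn → n(Sn) = 2.503/2 = 1.252 mol → 149 g
Anode: 2Cl⁻ → Cl₂ + 2e⁻ → n(Cl₂) = 2.503/2 = 1.252 mol → 30.0 L

149 g Sn; 30.0 L Cl₂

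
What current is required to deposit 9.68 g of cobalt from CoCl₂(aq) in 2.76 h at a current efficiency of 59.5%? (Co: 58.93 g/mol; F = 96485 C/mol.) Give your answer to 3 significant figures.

n(Co) = 9.68 / 58.93 = 0.1643 mol
Co²⁺ + 2e⁻ → Co, so n(e⁻) = 2 × 0.1643 = 0.3286 mol
Q = 0.3286 × 96485 / 0.595 = 53290 C
I = Q / t = 53290 / 9936 s = 5.36 A

5.36 A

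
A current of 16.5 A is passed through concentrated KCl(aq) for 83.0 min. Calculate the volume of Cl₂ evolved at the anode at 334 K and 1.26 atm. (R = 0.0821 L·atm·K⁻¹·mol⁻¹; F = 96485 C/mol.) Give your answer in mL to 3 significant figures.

9270 mL

Q = It = 16.5 × 4980 = 82170 C
n(e⁻) = 82170 / 96485 = 0.8516 mol
2Cl⁻ → Cl₂ + 2e⁻, so n(Cl₂) = 0.8516 / 2 = 0.4258 mol
V = nRT/P = 0.4258 × 0.0821 × 334 / 1.26 = 9.267 L
= 9270 mL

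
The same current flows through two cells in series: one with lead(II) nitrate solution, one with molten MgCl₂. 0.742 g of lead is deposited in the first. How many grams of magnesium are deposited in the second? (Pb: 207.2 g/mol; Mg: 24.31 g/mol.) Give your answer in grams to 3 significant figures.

0.0871 g

n(Pb) = 0.742 / 207.2 = 0.003581 mol
Pb²⁺ + 2e⁻ → Pb, so n(e⁻) = 2 × 0.003581 = 0.007162 mol
The cells are in series, so the same charge (and hence the same n(e⁻) = 0.007162 mol) passes through both.
Mg²⁺ + 2e⁻ → Mg, so n(Mg) = 0.007162 / 2 = 0.003581 mol
m(Mg) = 0.003581 × 24.31 = 0.0871 g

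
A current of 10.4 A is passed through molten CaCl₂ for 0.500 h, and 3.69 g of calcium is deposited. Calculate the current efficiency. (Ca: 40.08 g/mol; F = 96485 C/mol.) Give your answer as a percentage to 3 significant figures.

94.9%

Q = 10.4 × 1800 = 18720 C
n(e⁻) = 18720 / 96485 = 0.1940 mol
Ca²⁺ + 2e⁻ → Ca, so theoretical n(Ca) = 0.09700 mol → 3.888 g
Efficiency = 3.69 / 3.888 = 0.9491 = 94.9%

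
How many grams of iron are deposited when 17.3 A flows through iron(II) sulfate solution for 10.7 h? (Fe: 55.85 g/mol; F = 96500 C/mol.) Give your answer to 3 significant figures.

193 g

Q = 17.3 A × 38520 s = 6.664×10^5 C
n(e⁻) = Q/F = 6.664×10^5/96500 = 6.906 mol
Fe²⁺ + 2e⁻ → Fe, so n(Fe) = 6.906 / 2 = 3.453 mol
m = 3.453 × 55.85 = 193 g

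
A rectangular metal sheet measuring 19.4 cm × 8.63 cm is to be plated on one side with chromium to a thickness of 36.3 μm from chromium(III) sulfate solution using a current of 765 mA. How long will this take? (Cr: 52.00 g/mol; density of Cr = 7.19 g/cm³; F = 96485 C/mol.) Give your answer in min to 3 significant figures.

Plated area = 19.4 × 8.63 = 167.4 cm²
Volume = 167.4 × 36.3×10⁻⁴ cm = 0.6077 cm³
m(Cr) = 0.6077 × 7.19 = 4.369 g
n(Cr) = 4.369 / 52.00 = 0.08402 mol; n(e⁻) = 3 × 0.08402 = 0.2521 mol
Q = 0.2521 × 96485 = 24320 C
t = 24320 / 0.765 = 31790 s = 530 min

530 min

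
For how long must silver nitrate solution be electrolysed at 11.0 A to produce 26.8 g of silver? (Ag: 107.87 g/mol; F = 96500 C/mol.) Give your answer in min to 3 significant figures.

n(Ag) = 26.8 / 107.87 = 0.2484 mol
Ag⁺ + e⁻ → Ag, so n(e⁻) = 0.2484 mol
Q = 0.2484 × 96500 = 23970 C
t = Q / I = 23970 / 11.0 = 2179 s = 36.3 min

36.3 min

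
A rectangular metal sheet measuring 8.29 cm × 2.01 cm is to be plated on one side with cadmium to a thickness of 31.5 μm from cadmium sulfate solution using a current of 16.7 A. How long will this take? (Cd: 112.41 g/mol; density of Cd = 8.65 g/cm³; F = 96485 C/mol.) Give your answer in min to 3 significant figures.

Plated area = 8.29 × 2.01 = 16.66 cm²
Volume = 16.66 × 31.5×10⁻⁴ cm = 0.05248 cm³
m(Cd) = 0.05248 × 8.65 = 0.4540 g
n(Cd) = 0.4540 / 112.41 = 0.004039 mol; n(e⁻) = 2 × 0.004039 = 0.008078 mol
Q = 0.008078 × 96485 = 779.4 C
t = 779.4 / 16.7 = 46.67 s = 0.778 min

0.778 min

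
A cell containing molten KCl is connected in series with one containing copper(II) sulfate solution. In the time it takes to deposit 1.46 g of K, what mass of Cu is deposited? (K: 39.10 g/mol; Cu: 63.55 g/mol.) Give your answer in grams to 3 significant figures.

n(K) = 1.46 / 39.10 = 0.03734 mol
K⁺ + e⁻ → K, so n(e⁻) = 0.03734 mol
The cells are in series, so the same charge (and hence the same n(e⁻) = 0.03734 mol) passes through both.
Cu²⁺ + 2e⁻ → Cu, so n(Cu) = 0.03734 / 2 = 0.01867 mol
m(Cu) = 0.01867 × 63.55 = 1.19 g

1.19 g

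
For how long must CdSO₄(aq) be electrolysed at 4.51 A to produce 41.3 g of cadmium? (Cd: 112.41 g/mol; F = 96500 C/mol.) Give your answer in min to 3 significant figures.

262 min

n(Cd) = 41.3 / 112.41 = 0.3674 mol
Cd²⁺ + 2e⁻ → Cd, so n(e⁻) = 2 × 0.3674 = 0.7348 mol
Q = 0.7348 × 96500 = 70910 C
t = Q / I = 70910 / 4.51 = 15720 s = 262 min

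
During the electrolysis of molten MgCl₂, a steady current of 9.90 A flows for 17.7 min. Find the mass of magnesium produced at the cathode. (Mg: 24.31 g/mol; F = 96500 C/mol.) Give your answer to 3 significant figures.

1.32 g

Q = 9.90 A × 1062 s = 10510 C
n(e⁻) = Q/F = 10510/96500 = 0.1089 mol
Mg²⁺ + 2e⁻ → Mg, so n(Mg) = 0.1089 / 2 = 0.05445 mol
m = 0.05445 × 24.31 = 1.32 g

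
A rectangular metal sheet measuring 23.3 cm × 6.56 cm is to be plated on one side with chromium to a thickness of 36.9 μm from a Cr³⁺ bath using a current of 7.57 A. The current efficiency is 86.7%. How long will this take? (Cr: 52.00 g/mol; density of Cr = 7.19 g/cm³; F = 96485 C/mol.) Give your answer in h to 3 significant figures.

Plated area = 23.3 × 6.56 = 152.8 cm²
Volume = 152.8 × 36.9×10⁻⁴ cm = 0.5638 cm³
m(Cr) = 0.5638 × 7.19 = 4.054 g
n(Cr) = 4.054 / 52.00 = 0.07796 mol; n(e⁻) = 3 × 0.07796 = 0.2339 mol
Q = 0.2339 × 96485 / 0.867 = 26030 C
t = 26030 / 7.57 = 3439 s = 0.955 h

0.955 h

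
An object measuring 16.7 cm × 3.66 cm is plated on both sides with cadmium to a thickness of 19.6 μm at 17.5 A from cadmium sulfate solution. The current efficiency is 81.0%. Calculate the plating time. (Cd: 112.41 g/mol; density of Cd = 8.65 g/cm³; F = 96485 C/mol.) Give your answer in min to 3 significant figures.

Plated area = 2 × 16.7 × 3.66 = 122.2 cm²
Volume = 122.2 × 19.6×10⁻⁴ cm = 0.2395 cm³
m(Cd) = 0.2395 × 8.65 = 2.072 g
n(Cd) = 2.072 / 112.41 = 0.01843 mol; n(e⁻) = 2 × 0.01843 = 0.03686 mol
Q = 0.03686 × 96485 / 0.810 = 4391 C
t = 4391 / 17.5 = 250.9 s = 4.18 min

4.18 min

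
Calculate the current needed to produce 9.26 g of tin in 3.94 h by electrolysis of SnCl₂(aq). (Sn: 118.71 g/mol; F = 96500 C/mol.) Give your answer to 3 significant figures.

n(Sn) = 9.26 / 118.71 = 0.07801 mol
Sn²⁺ + 2e⁻ → Sn, so n(e⁻) = 2 × 0.07801 = 0.1560 mol
Q = 0.1560 × 96500 = 15050 C
I = Q / t = 15050 / 14184 s = 1.06 A

1.06 A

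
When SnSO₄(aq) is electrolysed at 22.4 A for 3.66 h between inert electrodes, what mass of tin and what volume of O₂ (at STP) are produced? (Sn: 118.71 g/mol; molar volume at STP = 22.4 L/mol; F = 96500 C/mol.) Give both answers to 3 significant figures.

Q = 22.4 × 13176 = 2.951×10^5 C; n(e⁻) = 2.951×10^5 / 96500 = 3.058 mol
Cathode: Sn²⁺ + 2e⁻ → Sn → n(Sn) = 3.058/2 = 1.529 mol → 182 g
Anode: 2H₂O → O₂ + 4H⁺ + 4e⁻ → n(O₂) = 3.058/4 = 0.7645 mol → 17.1 L

182 g Sn; 17.1 L O₂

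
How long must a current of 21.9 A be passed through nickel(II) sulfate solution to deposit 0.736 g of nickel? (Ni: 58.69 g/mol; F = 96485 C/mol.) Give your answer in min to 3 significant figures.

n(Ni) = 0.736 / 58.69 = 0.01254 mol
Ni²⁺ + 2e⁻ → Ni, so n(e⁻) = 2 × 0.01254 = 0.02508 mol
Q = 0.02508 × 96485 = 2420 C
t = Q / I = 2420 / 21.9 = 110.5 s = 1.84 min

1.84 min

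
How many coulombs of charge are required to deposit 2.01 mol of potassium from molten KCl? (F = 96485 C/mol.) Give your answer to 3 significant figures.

K⁺ + e⁻ → K, so n(e⁻) = 1 × 2.01 = 2.010 mol
Q = 2.010 × 96485 = 1.939×10^5 C

1.94×10^5 C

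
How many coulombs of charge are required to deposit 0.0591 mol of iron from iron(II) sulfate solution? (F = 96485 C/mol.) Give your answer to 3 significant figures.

11400 C

Fe²⁺ + 2e⁻ → Fe, so n(e⁻) = 2 × 0.0591 = 0.1182 mol
Q = 0.1182 × 96485 = 11400 C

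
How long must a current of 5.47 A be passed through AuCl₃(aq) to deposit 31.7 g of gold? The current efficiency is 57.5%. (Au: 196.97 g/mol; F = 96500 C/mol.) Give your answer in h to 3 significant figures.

n(Au) = 31.7 / 196.97 = 0.1609 mol
Au³⁺ + 3e⁻ → Au, so n(e⁻) = 3 × 0.1609 = 0.4827 mol
Q = 0.4827 × 96500 / 0.575 = 81010 C
t = Q / I = 81010 / 5.47 = 14810 s = 4.11 h

4.11 h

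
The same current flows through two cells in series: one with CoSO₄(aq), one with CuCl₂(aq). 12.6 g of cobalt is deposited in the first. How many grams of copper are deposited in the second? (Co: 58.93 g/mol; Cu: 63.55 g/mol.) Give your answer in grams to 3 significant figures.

13.6 g

n(Co) = 12.6 / 58.93 = 0.2138 mol
Co²⁺ + 2e⁻ → Co, so n(e⁻) = 2 × 0.2138 = 0.4276 mol
The cells are in series, so the same charge (and hence the same n(e⁻) = 0.4276 mol) passes through both.
Cu²⁺ + 2e⁻ → Cu, so n(Cu) = 0.4276 / 2 = 0.2138 mol
m(Cu) = 0.2138 × 63.55 = 13.6 g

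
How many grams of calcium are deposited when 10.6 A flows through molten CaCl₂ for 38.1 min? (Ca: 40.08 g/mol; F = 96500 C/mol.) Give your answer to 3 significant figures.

Q = It = 10.6 × 2286 = 24230 C
n(e⁻) = Q/F = 24230/96500 = 0.2511 mol
Ca²⁺ + 2e⁻ → Ca, so n(Ca) = 0.2511 / 2 = 0.1256 mol
m = 0.1256 × 40.08 = 5.03 g

5.03 g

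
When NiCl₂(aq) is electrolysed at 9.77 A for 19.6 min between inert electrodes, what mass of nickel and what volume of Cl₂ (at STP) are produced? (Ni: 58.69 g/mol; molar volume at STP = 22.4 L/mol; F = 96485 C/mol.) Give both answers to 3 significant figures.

3.49 g Ni; 1.33 L Cl₂

Q = 9.77 × 1176 = 11490 C; n(e⁻) = 11490 / 96485 = 0.1191 mol
Cathode: Ni²⁺ + 2e⁻ → Ni → n(Ni) = 0.1191/2 = 0.05955 mol → 3.49 g
Anode: 2Cl⁻ → Cl₂ + 2e⁻ → n(Cl₂) = 0.1191/2 = 0.05955 mol → 1.33 L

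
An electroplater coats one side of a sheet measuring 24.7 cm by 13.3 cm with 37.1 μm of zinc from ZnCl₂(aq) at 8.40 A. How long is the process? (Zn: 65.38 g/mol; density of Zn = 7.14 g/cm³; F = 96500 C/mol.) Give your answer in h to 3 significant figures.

0.849 h

Plated area = 24.7 × 13.3 = 328.5 cm²
Volume = 328.5 × 37.1×10⁻⁴ cm = 1.219 cm³
m(Zn) = 1.219 × 7.14 = 8.704 g
n(Zn) = 8.704 / 65.38 = 0.1331 mol; n(e⁻) = 2 × 0.1331 = 0.2662 mol
Q = 0.2662 × 96500 = 25690 C
t = 25690 / 8.40 = 3058 s = 0.849 h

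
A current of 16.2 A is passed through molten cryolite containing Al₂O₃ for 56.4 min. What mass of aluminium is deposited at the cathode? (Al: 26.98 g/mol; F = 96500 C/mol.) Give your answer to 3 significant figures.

Q = 16.2 A × 3384 s = 54820 C
n(e⁻) = 54820 / 96500 = 0.5681 mol
Al³⁺ + 3e⁻ → Al, so n(Al) = 0.5681 / 3 = 0.1894 mol
m = 0.1894 × 26.98 = 5.11 g

5.11 g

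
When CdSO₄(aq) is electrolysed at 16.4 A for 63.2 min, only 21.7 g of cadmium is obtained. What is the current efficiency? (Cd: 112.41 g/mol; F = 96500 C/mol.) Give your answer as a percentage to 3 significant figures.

Q = 16.4 × 3792 = 62190 C
n(e⁻) = 62190 / 96500 = 0.6445 mol
Cd²⁺ + 2e⁻ → Cd, so theoretical n(Cd) = 0.3223 mol → 36.23 g
Efficiency = 21.7 / 36.23 = 0.5990 = 59.9%

59.9%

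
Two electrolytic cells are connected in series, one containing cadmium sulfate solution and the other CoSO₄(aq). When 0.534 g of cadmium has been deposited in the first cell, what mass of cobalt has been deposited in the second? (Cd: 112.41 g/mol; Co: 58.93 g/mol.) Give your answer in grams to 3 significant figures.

n(Cd) = 0.534 / 112.41 = 0.004750 mol
Cd²⁺ + 2e⁻ → Cd, so n(e⁻) = 2 × 0.004750 = 0.009500 mol
Since the cells are in series, n(e⁻) in the Co cell is also 0.009500 mol.
Co²⁺ + 2e⁻ → Co, so n(Co) = 0.009500 / 2 = 0.004750 mol
m(Co) = 0.004750 × 58.93 = 0.280 g

0.280 g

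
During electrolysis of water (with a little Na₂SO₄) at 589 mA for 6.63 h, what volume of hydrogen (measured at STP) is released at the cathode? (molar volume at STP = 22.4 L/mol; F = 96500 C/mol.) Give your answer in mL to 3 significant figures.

Q = 0.589 A × 23868 s = 14060 C
Moles of electrons = 14060 / 96500 = 0.1457 mol
2H⁺ + 2e⁻ → H₂, so n(H₂) = 0.1457 / 2 = 0.07285 mol
V = 0.07285 × 22.4 = 1.632 L
= 1630 mL

1630 mL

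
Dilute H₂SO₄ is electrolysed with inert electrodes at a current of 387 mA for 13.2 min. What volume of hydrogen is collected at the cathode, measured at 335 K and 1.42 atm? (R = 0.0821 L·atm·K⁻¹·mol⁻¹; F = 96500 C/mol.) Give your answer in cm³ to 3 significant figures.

30.8 cm³

Q = 0.387 A × 792 s = 306.5 C
Moles of electrons = 306.5 / 96500 = 0.003176 mol
2H⁺ + 2e⁻ → H₂, so n(H₂) = 0.003176 / 2 = 0.001588 mol
V = nRT/P = 0.001588 × 0.0821 × 335 / 1.42 = 0.03076 L
= 30.8 cm³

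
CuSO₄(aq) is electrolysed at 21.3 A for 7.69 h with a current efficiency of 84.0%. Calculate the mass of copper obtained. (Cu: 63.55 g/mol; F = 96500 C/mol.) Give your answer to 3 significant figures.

Q = 21.3 × 27684 = 5.897×10^5 C
n(e⁻) = 5.897×10^5 / 96500 = 6.111 mol
Cu²⁺ + 2e⁻ → Cu, so theoretical m(Cu) = 3.056 × 63.55 = 194.2 g
Actual mass = 84.0% × 194.2 = 163 g

163 g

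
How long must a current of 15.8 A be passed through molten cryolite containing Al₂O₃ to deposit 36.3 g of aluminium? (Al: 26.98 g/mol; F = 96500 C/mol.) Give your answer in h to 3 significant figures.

n(Al) = 36.3 / 26.98 = 1.345 mol
Al³⁺ + 3e⁻ → Al, so n(e⁻) = 3 × 1.345 = 4.035 mol
Q = 4.035 × 96500 = 3.894×10^5 C
t = Q / I = 3.894×10^5 / 15.8 = 24650 s = 6.85 h

6.85 h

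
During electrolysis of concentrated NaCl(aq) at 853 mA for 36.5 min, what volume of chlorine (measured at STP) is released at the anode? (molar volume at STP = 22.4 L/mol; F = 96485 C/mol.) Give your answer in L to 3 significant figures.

Charge passed = 0.853 × 2190 = 1868 C
n(e⁻) = 1868 / 96485 = 0.01936 mol
2Cl⁻ → Cl₂ + 2e⁻, so n(Cl₂) = 0.01936 / 2 = 0.009680 mol
V = 0.009680 × 22.4 = 0.2168 L

0.217 L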